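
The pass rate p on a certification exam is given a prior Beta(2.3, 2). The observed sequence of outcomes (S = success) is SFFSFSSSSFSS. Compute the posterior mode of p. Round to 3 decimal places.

Prior: Beta(2.3, 2).
Data: 8 successes in 12 trials (from the sequence). The binomial likelihood contributes p^8(1−p)^4, so the posterior is Beta(2.3+8, 2+4) = Beta(10.3, 6).
For Beta(a, b) with a, b > 1 the mode is (a−1)/(a+b−2) = 9.3/14.3 ≈ 0.650.

p̂_MAP = 0.650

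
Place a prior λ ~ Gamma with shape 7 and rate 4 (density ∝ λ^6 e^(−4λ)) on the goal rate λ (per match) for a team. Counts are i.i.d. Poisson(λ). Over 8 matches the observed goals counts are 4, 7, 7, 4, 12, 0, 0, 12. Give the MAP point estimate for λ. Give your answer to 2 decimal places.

Σxᵢ = 4+7+7+4+12+0+0+12 = 46, with n = 8.
Posterior ∝ λ^6e^(−4λ) · λ^46e^(−8λ) = λ^52e^(−12λ), i.e. Gamma(shape=53, rate=12).
The mode of a Gamma(a, b) with a ≥ 1 (shape–rate) is (a−1)/b = 52/12 ≈ 4.33.

λ̂_MAP = 4.33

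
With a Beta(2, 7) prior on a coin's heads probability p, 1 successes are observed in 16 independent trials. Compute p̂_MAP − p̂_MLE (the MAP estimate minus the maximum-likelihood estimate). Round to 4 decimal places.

Posterior is Beta(3, 22); MAP = (3−1)/(25−2) = 2/23 ≈ 0.08696.
MLE ignores the prior: p̂_MLE = k/n = 1/16 ≈ 0.06250.
Difference = 2/23 − 1/16 = 9/368 ≈ 0.0245.

MAP − MLE = 0.0245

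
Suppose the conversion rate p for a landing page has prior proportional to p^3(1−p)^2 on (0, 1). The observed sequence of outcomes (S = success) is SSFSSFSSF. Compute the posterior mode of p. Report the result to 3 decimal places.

p̂_MAP = 0.643

The prior density ∝ p^3(1−p)^2 is the kernel of Beta(4, 3).
Data: 6 successes in 9 trials (from the sequence). The binomial likelihood contributes p^6(1−p)^3, so the posterior is Beta(4+6, 3+3) = Beta(10, 6).
For Beta(a, b) with a, b > 1 the mode is (a−1)/(a+b−2) = 9/14 ≈ 0.643.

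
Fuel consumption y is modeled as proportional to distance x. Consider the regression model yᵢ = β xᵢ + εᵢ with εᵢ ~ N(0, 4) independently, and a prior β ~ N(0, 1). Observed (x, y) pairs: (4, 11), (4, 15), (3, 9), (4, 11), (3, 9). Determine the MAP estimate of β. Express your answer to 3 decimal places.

β̂_MAP = 2.886

log p(β | y) = −Σ(yᵢ − βxᵢ)²/(2·4) − β²/(2·1) + const.
Setting the derivative to zero: Σxᵢ(yᵢ − βxᵢ)/4 − β/1 = 0, so β = Σxᵢyᵢ / (Σxᵢ² + σ²/τ²).
Σxᵢyᵢ = 4·11 + 4·15 + 3·9 + 4·11 + 3·9 = 202; Σxᵢ² = 66; σ²/τ² = 4.
β̂_MAP = 202 / (66 + 4) = 202/70 ≈ 2.886.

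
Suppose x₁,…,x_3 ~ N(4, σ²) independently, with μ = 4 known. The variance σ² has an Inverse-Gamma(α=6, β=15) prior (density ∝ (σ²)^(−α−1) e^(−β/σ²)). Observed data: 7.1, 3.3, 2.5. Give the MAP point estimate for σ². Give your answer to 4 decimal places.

Sum of squared deviations about the known mean: SS = (7.1−4)² + (3.3−4)² + (2.5−4)² = 12.35.
The Normal likelihood contributes (σ²)^(−n/2) exp(−SS/(2σ²)), so the posterior is Inverse-Gamma(α + n/2, β + SS/2) = Inverse-Gamma(7.5, 21.175).
The mode of Inverse-Gamma(a, b) is b/(a+1) = 21.175/8.5 ≈ 2.4912.

σ̂²_MAP = 2.4912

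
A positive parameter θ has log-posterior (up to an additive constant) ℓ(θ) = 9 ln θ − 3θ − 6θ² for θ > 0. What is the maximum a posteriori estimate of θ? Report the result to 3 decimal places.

θ̂_MAP = 0.750

ℓ'(θ) = 9/θ − 3 − 12θ. Setting this to zero and multiplying by θ: 12θ² + 3θ − 9 = 0.
θ = (−3 + √(3² + 4·12·9)) / (2·12) = (−3 + √441) / 24 = (−3 + 21)/24 = 3/4.
ℓ''(θ) = −9/θ² − 12 < 0, confirming a maximum.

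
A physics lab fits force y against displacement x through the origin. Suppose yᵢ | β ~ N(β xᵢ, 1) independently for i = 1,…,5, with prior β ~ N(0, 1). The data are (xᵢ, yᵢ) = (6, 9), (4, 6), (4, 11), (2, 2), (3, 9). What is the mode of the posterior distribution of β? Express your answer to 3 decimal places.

log p(β | y) = −Σ(yᵢ − βxᵢ)²/(2·1) − β²/(2·1) + const.
Setting the derivative to zero: Σxᵢ(yᵢ − βxᵢ)/1 − β/1 = 0, so β = Σxᵢyᵢ / (Σxᵢ² + σ²/τ²).
Σxᵢyᵢ = 6·9 + 4·6 + 4·11 + 2·2 + 3·9 = 153; Σxᵢ² = 81; σ²/τ² = 1.
β̂_MAP = 153 / (81 + 1) = 153/82 ≈ 1.866.

β̂_MAP = 1.866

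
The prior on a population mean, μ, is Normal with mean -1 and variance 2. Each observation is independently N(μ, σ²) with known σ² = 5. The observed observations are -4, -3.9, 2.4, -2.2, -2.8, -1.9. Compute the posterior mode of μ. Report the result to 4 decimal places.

μ̂_MAP = -1.7529

n = 6; x̄ = ((-4) + (-3.9) + 2.4 + (-2.2) + (-2.8) + (-1.9))/6 = -12.4/6 = -31/15 ≈ -2.0667.
For a Normal prior and Normal likelihood with known variance, the posterior is Normal; its mode equals its mean, the precision-weighted average.
Prior precision 1/σ₀² = 1/2 = 0.5; data precision n/σ² = 6/5 = 1.2.
μ̂ = (0.5·(-1) + 1.2·(-31/15)) / (0.5 + 1.2) = (-2.98)/1.7 = -149/85 ≈ -1.7529.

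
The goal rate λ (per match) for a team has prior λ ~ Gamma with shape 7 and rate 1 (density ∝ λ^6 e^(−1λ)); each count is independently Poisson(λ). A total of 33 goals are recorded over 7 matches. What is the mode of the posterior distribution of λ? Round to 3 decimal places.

Σxᵢ = 33, n = 7.
Posterior ∝ λ^6e^(−1λ) · λ^33e^(−7λ) = λ^39e^(−8λ), i.e. Gamma(shape=40, rate=8).
The mode of a Gamma(a, b) with a ≥ 1 (shape–rate) is (a−1)/b = 39/8 ≈ 4.875.

λ̂_MAP = 4.875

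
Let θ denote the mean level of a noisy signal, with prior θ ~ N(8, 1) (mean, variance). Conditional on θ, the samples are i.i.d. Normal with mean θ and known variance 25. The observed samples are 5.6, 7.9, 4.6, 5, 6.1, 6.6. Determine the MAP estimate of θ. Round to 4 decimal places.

θ̂_MAP = 7.6065

n = 6; x̄ = (5.6 + 7.9 + 4.6 + 5 + 6.1 + 6.6)/6 = 35.8/6 = 179/30 ≈ 5.9667.
For a Normal prior and Normal likelihood with known variance, the posterior is Normal; its mode equals its mean, the precision-weighted average.
Prior precision 1/σ₀² = 1/1 = 1; data precision n/σ² = 6/25 = 0.24.
θ̂ = (1·8 + 0.24·(179/30)) / (1 + 0.24) = 9.432/1.24 = 1179/155 ≈ 7.6065.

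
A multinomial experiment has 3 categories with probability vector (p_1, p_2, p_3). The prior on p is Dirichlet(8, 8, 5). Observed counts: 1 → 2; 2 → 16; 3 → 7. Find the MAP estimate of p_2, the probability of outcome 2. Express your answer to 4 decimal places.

MAP estimate: 0.5349

The posterior is Dirichlet(αᵢ + nᵢ) = Dirichlet(10, 24, 12).
For a Dirichlet(a₁,…,a_K) with all aᵢ > 1, the mode has j-th component (aⱼ − 1)/(Σaᵢ − K).
Here Σaᵢ = 46 and K = 3, so p_2 = (24 − 1)/(46 − 3) = 23/43 ≈ 0.5349.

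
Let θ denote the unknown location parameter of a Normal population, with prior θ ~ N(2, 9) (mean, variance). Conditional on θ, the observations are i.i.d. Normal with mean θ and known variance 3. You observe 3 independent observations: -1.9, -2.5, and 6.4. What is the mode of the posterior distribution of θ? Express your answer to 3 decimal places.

n = 3; x̄ = ((-1.9) + (-2.5) + 6.4)/3 = 2/3 = 2/3 ≈ 0.6667.
For a Normal prior and Normal likelihood with known variance, the posterior is Normal; its mode equals its mean, the precision-weighted average.
Prior precision 1/σ₀² = 1/9; data precision n/σ² = 3/3 = 1.
θ̂ = ((1/9)·2 + 1·(2/3)) / (1/9 + 1) = (8/9)/(10/9) = 0.800.

θ̂_MAP = 0.800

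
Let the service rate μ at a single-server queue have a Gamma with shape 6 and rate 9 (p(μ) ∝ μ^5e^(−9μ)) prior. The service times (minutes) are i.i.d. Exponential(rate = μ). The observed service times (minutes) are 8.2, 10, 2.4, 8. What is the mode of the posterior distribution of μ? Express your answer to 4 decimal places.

The Exponential(rate=μ) likelihood is ∝ μ^n e^(−μΣtᵢ). Here n = 4 and Σtᵢ = 8.2 + 10 + 2.4 + 8 = 28.6.
Posterior ∝ μ^5e^(−9μ) · μ^4e^(−28.6μ) = μ^9e^(−37.6μ), i.e. Gamma(10, 37.6).
Mode = (a−1)/b = 9/37.6 ≈ 0.2394.

μ̂_MAP = 0.2394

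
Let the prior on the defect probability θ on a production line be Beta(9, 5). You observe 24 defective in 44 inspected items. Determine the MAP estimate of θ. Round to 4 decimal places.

Prior: Beta(9, 5).
Data: 24 successes in 44 trials. The binomial likelihood contributes θ^24(1−θ)^20, so the posterior is Beta(9+24, 5+20) = Beta(33, 25).
For Beta(a, b) with a, b > 1 the mode is (a−1)/(a+b−2) = 32/56 ≈ 0.5714.

θ̂_MAP = 0.5714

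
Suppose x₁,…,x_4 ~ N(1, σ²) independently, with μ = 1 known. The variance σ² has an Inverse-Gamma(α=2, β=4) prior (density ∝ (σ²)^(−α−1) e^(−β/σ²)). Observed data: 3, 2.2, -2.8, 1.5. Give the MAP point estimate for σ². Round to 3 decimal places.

Sum of squared deviations about the known mean: SS = (3−1)² + (2.2−1)² + (-2.8−1)² + (1.5−1)² = 20.13.
The Normal likelihood contributes (σ²)^(−n/2) exp(−SS/(2σ²)), so the posterior is Inverse-Gamma(α + n/2, β + SS/2) = Inverse-Gamma(4, 14.065).
The mode of Inverse-Gamma(a, b) is b/(a+1) = 14.065/5 ≈ 2.813.

σ̂²_MAP = 2.813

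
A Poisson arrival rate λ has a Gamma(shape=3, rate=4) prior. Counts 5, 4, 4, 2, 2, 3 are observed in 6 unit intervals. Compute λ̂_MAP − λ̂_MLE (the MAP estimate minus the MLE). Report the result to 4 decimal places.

MAP − MLE = -1.1333

Σxᵢ = 20. Posterior is Gamma(23, 10); MAP = (23−1)/10 = 22/10 ≈ 2.20000.
MLE = x̄ = 20/6 ≈ 3.33333.
Difference = 22/10 − 20/6 = -17/15 ≈ -1.1333.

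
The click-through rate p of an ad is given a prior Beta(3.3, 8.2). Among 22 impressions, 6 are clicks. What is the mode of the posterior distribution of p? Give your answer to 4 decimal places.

Prior: Beta(3.3, 8.2).
Data: 6 successes in 22 trials. The binomial likelihood contributes p^6(1−p)^16, so the posterior is Beta(3.3+6, 8.2+16) = Beta(9.3, 24.2).
For Beta(a, b) with a, b > 1 the mode is (a−1)/(a+b−2) = 8.3/31.5 ≈ 0.2635.

p̂_MAP = 0.2635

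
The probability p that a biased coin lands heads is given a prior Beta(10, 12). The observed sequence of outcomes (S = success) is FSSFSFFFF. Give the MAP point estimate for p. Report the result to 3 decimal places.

Prior: Beta(10, 12).
Data: 3 successes in 9 trials (from the sequence). The binomial likelihood contributes p^3(1−p)^6, so the posterior is Beta(10+3, 12+6) = Beta(13, 18).
For Beta(a, b) with a, b > 1 the mode is (a−1)/(a+b−2) = 12/29 ≈ 0.414.

p̂_MAP = 0.414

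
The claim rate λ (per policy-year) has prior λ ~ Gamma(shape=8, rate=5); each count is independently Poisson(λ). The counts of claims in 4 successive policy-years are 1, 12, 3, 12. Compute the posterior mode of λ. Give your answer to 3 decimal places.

Σxᵢ = 1+12+3+12 = 28, with n = 4.
Posterior ∝ λ^7e^(−5λ) · λ^28e^(−4λ) = λ^35e^(−9λ), i.e. Gamma(shape=36, rate=9).
The mode of a Gamma(a, b) with a ≥ 1 (shape–rate) is (a−1)/b = 35/9 ≈ 3.889.

λ̂_MAP = 3.889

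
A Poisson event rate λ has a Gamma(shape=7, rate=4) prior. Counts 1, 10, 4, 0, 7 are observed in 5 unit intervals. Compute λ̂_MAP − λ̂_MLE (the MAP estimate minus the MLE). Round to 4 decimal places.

MAP − MLE = -1.2889

Σxᵢ = 22. Posterior is Gamma(29, 9); MAP = (29−1)/9 = 28/9 ≈ 3.11111.
MLE = x̄ = 22/5 ≈ 4.40000.
Difference = 28/9 − 22/5 = -58/45 ≈ -1.2889.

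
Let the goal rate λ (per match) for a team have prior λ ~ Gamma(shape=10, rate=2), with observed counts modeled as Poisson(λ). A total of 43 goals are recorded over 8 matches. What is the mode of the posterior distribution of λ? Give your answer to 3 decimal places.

Σxᵢ = 43, n = 8.
Posterior ∝ λ^9e^(−2λ) · λ^43e^(−8λ) = λ^52e^(−10λ), i.e. Gamma(shape=53, rate=10).
The mode of a Gamma(a, b) with a ≥ 1 (shape–rate) is (a−1)/b = 52/10 ≈ 5.200.

λ̂_MAP = 5.200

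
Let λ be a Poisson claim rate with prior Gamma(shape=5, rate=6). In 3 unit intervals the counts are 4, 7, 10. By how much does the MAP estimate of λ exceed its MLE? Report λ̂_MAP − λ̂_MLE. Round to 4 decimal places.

MAP − MLE = -4.2222

Σxᵢ = 21. Posterior is Gamma(26, 9); MAP = (26−1)/9 = 25/9 ≈ 2.77778.
MLE = x̄ = 21/3 ≈ 7.00000.
Difference = 25/9 − 21/3 = -38/9 ≈ -4.2222.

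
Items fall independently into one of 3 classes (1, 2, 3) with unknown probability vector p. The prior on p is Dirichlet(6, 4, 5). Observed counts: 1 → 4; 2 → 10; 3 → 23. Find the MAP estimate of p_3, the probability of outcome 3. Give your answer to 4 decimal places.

MAP estimate: 0.5510

The posterior is Dirichlet(αᵢ + nᵢ) = Dirichlet(10, 14, 28).
For a Dirichlet(a₁,…,a_K) with all aᵢ > 1, the mode has j-th component (aⱼ − 1)/(Σaᵢ − K).
Here Σaᵢ = 52 and K = 3, so p_3 = (28 − 1)/(52 − 3) = 27/49 ≈ 0.5510.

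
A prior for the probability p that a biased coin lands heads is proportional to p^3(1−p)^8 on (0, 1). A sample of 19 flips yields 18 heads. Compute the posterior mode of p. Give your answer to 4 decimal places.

The prior density ∝ p^3(1−p)^8 is the kernel of Beta(4, 9).
Data: 18 successes in 19 trials. The binomial likelihood contributes p^18(1−p)^1, so the posterior is Beta(4+18, 9+1) = Beta(22, 10).
For Beta(a, b) with a, b > 1 the mode is (a−1)/(a+b−2) = 21/30 ≈ 0.7000.

p̂_MAP = 0.7000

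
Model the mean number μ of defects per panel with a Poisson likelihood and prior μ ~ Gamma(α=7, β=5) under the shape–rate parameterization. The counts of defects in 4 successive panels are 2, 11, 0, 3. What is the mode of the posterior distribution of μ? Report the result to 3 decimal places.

μ̂_MAP = 2.444

Σxᵢ = 2+11+0+3 = 16, with n = 4.
Posterior ∝ μ^6e^(−5μ) · μ^16e^(−4μ) = μ^22e^(−9μ), i.e. Gamma(shape=23, rate=9).
The mode of a Gamma(a, b) with a ≥ 1 (shape–rate) is (a−1)/b = 22/9 ≈ 2.444.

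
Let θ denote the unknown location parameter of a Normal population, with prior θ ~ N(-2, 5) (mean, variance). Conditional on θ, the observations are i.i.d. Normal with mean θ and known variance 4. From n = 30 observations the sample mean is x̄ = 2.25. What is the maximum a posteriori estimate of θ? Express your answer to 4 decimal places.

θ̂_MAP = 2.1396

n = 30, x̄ = 2.25.
For a Normal prior and Normal likelihood with known variance, the posterior is Normal; its mode equals its mean, the precision-weighted average.
Prior precision 1/σ₀² = 1/5 = 0.2; data precision n/σ² = 30/4 = 7.5.
θ̂ = (0.2·(-2) + 7.5·2.25) / (0.2 + 7.5) = 16.475/7.7 = 659/308 ≈ 2.1396.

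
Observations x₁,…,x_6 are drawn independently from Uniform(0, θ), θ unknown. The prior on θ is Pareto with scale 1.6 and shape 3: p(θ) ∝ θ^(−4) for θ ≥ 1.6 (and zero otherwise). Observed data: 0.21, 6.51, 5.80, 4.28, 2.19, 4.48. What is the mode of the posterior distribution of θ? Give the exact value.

The Uniform(0, θ) likelihood is θ^(−n) for θ ≥ max(xᵢ), zero otherwise. Here max(xᵢ) = 6.51.
Posterior ∝ θ^(−4) · θ^(−6) = θ^(−10) on θ ≥ max(1.6, 6.51) = 6.51.
This density is strictly decreasing in θ, so the posterior mode lies at the lower boundary of the support.

θ̂_MAP = 6.51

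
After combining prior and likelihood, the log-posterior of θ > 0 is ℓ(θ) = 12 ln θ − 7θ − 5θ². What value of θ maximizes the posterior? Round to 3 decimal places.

ℓ'(θ) = 12/θ − 7 − 10θ. Setting this to zero and multiplying by θ: 10θ² + 7θ − 12 = 0.
θ = (−7 + √(7² + 4·10·12)) / (2·10) = (−7 + √529) / 20 = (−7 + 23)/20 = 4/5.
ℓ''(θ) = −12/θ² − 10 < 0, confirming a maximum.

θ̂_MAP = 0.800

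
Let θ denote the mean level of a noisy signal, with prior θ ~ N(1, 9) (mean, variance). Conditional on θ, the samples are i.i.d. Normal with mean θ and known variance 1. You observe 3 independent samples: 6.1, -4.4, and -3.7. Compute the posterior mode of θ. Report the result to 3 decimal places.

θ̂_MAP = -0.607

n = 3; x̄ = (6.1 + (-4.4) + (-3.7))/3 = -2/3 = -2/3 ≈ -0.6667.
For a Normal prior and Normal likelihood with known variance, the posterior is Normal; its mode equals its mean, the precision-weighted average.
Prior precision 1/σ₀² = 1/9; data precision n/σ² = 3/1 = 3.
θ̂ = ((1/9)·1 + 3·(-2/3)) / (1/9 + 3) = (-17/9)/(28/9) = -17/28 ≈ -0.607.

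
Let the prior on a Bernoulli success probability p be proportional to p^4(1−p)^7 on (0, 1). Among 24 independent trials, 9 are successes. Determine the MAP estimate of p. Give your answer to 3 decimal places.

p̂_MAP = 0.371

The prior density ∝ p^4(1−p)^7 is the kernel of Beta(5, 8).
Data: 9 successes in 24 trials. The binomial likelihood contributes p^9(1−p)^15, so the posterior is Beta(5+9, 8+15) = Beta(14, 23).
For Beta(a, b) with a, b > 1 the mode is (a−1)/(a+b−2) = 13/35 ≈ 0.371.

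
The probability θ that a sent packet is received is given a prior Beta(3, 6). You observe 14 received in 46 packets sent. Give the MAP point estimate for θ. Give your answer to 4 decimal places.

Prior: Beta(3, 6).
Data: 14 successes in 46 trials. The binomial likelihood contributes θ^14(1−θ)^32, so the posterior is Beta(3+14, 6+32) = Beta(17, 38).
For Beta(a, b) with a, b > 1 the mode is (a−1)/(a+b−2) = 16/53 ≈ 0.3019.

θ̂_MAP = 0.3019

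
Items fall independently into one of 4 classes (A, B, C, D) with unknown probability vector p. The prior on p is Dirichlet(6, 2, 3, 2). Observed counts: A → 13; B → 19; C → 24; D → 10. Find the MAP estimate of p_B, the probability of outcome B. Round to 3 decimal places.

The posterior is Dirichlet(αᵢ + nᵢ) = Dirichlet(19, 21, 27, 12).
For a Dirichlet(a₁,…,a_K) with all aᵢ > 1, the mode has j-th component (aⱼ − 1)/(Σaᵢ − K).
Here Σaᵢ = 79 and K = 4, so p_B = (21 − 1)/(79 − 4) = 20/75 ≈ 0.267.

MAP estimate of p_B = 0.267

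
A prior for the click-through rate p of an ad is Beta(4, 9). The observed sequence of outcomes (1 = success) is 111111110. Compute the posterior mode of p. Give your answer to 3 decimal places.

p̂_MAP = 0.550

Prior: Beta(4, 9).
Data: 8 successes in 9 trials (from the sequence). The binomial likelihood contributes p^8(1−p)^1, so the posterior is Beta(4+8, 9+1) = Beta(12, 10).
For Beta(a, b) with a, b > 1 the mode is (a−1)/(a+b−2) = 11/20 ≈ 0.550.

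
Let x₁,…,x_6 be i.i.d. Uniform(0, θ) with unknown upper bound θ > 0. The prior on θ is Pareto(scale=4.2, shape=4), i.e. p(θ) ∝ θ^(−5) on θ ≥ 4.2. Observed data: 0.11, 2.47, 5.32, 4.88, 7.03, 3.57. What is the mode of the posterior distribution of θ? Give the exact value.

The Uniform(0, θ) likelihood is θ^(−n) for θ ≥ max(xᵢ), zero otherwise. Here max(xᵢ) = 7.03.
Posterior ∝ θ^(−5) · θ^(−6) = θ^(−11) on θ ≥ max(4.2, 7.03) = 7.03.
This density is strictly decreasing in θ, so the posterior mode lies at the lower boundary of the support.

θ̂_MAP = 7.03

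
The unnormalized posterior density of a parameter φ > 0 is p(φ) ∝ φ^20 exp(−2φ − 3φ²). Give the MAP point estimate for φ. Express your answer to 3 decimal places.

ℓ'(φ) = 20/φ − 2 − 6φ. Setting this to zero and multiplying by φ: 6φ² + 2φ − 20 = 0.
φ = (−2 + √(2² + 4·6·20)) / (2·6) = (−2 + √484) / 12 = (−2 + 22)/12 = 5/3.
ℓ''(φ) = −20/φ² − 6 < 0, confirming a maximum.

φ̂_MAP = 1.667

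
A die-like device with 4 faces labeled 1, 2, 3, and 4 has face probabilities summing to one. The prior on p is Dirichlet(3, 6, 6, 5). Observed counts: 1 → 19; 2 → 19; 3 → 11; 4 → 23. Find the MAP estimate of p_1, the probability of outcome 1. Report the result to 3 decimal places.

The posterior is Dirichlet(αᵢ + nᵢ) = Dirichlet(22, 25, 17, 28).
For a Dirichlet(a₁,…,a_K) with all aᵢ > 1, the mode has j-th component (aⱼ − 1)/(Σaᵢ − K).
Here Σaᵢ = 92 and K = 4, so p_1 = (22 − 1)/(92 − 4) = 21/88 ≈ 0.239.

MAP estimate: 0.239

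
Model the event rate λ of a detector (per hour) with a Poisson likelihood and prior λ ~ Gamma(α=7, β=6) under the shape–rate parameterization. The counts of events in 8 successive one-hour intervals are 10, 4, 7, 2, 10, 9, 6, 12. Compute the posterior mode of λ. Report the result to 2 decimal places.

λ̂_MAP = 4.71

Σxᵢ = 10+4+7+2+10+9+6+12 = 60, with n = 8.
Posterior ∝ λ^6e^(−6λ) · λ^60e^(−8λ) = λ^66e^(−14λ), i.e. Gamma(shape=67, rate=14).
The mode of a Gamma(a, b) with a ≥ 1 (shape–rate) is (a−1)/b = 66/14 ≈ 4.71.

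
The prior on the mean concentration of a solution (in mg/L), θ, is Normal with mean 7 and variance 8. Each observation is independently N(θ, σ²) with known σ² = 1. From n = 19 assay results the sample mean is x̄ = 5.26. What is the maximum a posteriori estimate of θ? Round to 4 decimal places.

n = 19, x̄ = 5.26.
For a Normal prior and Normal likelihood with known variance, the posterior is Normal; its mode equals its mean, the precision-weighted average.
Prior precision 1/σ₀² = 1/8 = 0.125; data precision n/σ² = 19/1 = 19.
θ̂ = (0.125·7 + 19·5.26) / (0.125 + 19) = 100.815/19.125 = 6721/1275 ≈ 5.2714.

θ̂_MAP = 5.2714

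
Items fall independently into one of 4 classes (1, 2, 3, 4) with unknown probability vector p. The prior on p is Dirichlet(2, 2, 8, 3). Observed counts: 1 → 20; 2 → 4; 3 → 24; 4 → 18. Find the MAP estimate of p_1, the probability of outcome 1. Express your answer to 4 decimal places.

The posterior is Dirichlet(αᵢ + nᵢ) = Dirichlet(22, 6, 32, 21).
For a Dirichlet(a₁,…,a_K) with all aᵢ > 1, the mode has j-th component (aⱼ − 1)/(Σaᵢ − K).
Here Σaᵢ = 81 and K = 4, so p_1 = (22 − 1)/(81 − 4) = 21/77 ≈ 0.2727.

MAP estimate: 0.2727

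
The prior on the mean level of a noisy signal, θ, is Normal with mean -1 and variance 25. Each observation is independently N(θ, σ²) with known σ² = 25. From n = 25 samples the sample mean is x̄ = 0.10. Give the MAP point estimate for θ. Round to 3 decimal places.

n = 25, x̄ = 0.10.
For a Normal prior and Normal likelihood with known variance, the posterior is Normal; its mode equals its mean, the precision-weighted average.
Prior precision 1/σ₀² = 1/25 = 0.04; data precision n/σ² = 25/25 = 1.
θ̂ = (0.04·(-1) + 1·0.1) / (0.04 + 1) = 0.06/1.04 = 3/52 ≈ 0.058.

θ̂_MAP = 0.058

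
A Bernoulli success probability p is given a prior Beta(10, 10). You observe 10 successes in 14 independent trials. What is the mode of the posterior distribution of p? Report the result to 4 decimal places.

p̂_MAP = 0.5938

Prior: Beta(10, 10).
Data: 10 successes in 14 trials. The binomial likelihood contributes p^10(1−p)^4, so the posterior is Beta(10+10, 10+4) = Beta(20, 14).
For Beta(a, b) with a, b > 1 the mode is (a−1)/(a+b−2) = 19/32 ≈ 0.5938.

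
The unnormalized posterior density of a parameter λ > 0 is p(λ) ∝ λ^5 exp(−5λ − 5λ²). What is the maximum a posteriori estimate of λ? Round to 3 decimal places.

λ̂_MAP = 0.500

ℓ'(λ) = 5/λ − 5 − 10λ. Setting this to zero and multiplying by λ: 10λ² + 5λ − 5 = 0.
λ = (−5 + √(5² + 4·10·5)) / (2·10) = (−5 + √225) / 20 = (−5 + 15)/20 = 1/2.
ℓ''(λ) = −5/λ² − 10 < 0, confirming a maximum.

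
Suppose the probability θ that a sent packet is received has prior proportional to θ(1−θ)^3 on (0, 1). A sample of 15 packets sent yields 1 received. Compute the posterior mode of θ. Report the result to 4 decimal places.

The prior density ∝ θ(1−θ)^3 is the kernel of Beta(2, 4).
Data: 1 success in 15 trials. The binomial likelihood contributes θ(1−θ)^14, so the posterior is Beta(2+1, 4+14) = Beta(3, 18).
For Beta(a, b) with a, b > 1 the mode is (a−1)/(a+b−2) = 2/19 ≈ 0.1053.

θ̂_MAP = 0.1053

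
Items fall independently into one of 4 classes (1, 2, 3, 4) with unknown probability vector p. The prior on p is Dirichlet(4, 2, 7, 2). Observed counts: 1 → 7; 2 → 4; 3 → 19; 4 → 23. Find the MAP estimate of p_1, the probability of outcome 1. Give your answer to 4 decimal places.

The posterior is Dirichlet(αᵢ + nᵢ) = Dirichlet(11, 6, 26, 25).
For a Dirichlet(a₁,…,a_K) with all aᵢ > 1, the mode has j-th component (aⱼ − 1)/(Σaᵢ − K).
Here Σaᵢ = 68 and K = 4, so p_1 = (11 − 1)/(68 − 4) = 10/64 ≈ 0.1563.

MAP estimate: 0.1563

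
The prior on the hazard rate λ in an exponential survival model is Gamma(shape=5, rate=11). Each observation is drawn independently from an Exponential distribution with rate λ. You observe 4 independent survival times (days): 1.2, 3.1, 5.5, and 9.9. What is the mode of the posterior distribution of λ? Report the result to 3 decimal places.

λ̂_MAP = 0.261

The Exponential(rate=λ) likelihood is ∝ λ^n e^(−λΣtᵢ). Here n = 4 and Σtᵢ = 1.2 + 3.1 + 5.5 + 9.9 = 19.7.
Posterior ∝ λ^4e^(−11λ) · λ^4e^(−19.7λ) = λ^8e^(−30.7λ), i.e. Gamma(9, 30.7).
Mode = (a−1)/b = 8/30.7 ≈ 0.261.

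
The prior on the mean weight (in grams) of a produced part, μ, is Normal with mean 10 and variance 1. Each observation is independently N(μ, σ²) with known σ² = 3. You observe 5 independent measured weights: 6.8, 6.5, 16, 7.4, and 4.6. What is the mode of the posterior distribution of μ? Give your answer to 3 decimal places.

μ̂_MAP = 8.913

n = 5; x̄ = (6.8 + 6.5 + 16 + 7.4 + 4.6)/5 = 41.3/5 = 8.26.
For a Normal prior and Normal likelihood with known variance, the posterior is Normal; its mode equals its mean, the precision-weighted average.
Prior precision 1/σ₀² = 1/1 = 1; data precision n/σ² = 5/3.
μ̂ = (1·10 + (5/3)·8.26) / (1 + 5/3) = (713/30)/(8/3) = 8.9125 ≈ 8.913.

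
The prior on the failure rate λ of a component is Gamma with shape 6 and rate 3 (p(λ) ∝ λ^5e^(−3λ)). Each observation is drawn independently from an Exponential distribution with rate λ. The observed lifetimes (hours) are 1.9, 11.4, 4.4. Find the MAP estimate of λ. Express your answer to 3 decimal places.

λ̂_MAP = 0.386

The Exponential(rate=λ) likelihood is ∝ λ^n e^(−λΣtᵢ). Here n = 3 and Σtᵢ = 1.9 + 11.4 + 4.4 = 17.7.
Posterior ∝ λ^5e^(−3λ) · λ^3e^(−17.7λ) = λ^8e^(−20.7λ), i.e. Gamma(9, 20.7).
Mode = (a−1)/b = 8/20.7 ≈ 0.386.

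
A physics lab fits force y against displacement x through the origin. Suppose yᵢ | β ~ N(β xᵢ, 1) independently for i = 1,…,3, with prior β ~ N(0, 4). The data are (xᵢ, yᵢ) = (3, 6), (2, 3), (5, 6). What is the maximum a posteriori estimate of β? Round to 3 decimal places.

β̂_MAP = 1.412

log p(β | y) = −Σ(yᵢ − βxᵢ)²/(2·1) − β²/(2·4) + const.
Setting the derivative to zero: Σxᵢ(yᵢ − βxᵢ)/1 − β/4 = 0, so β = Σxᵢyᵢ / (Σxᵢ² + σ²/τ²).
Σxᵢyᵢ = 3·6 + 2·3 + 5·6 = 54; Σxᵢ² = 38; σ²/τ² = 0.25.
β̂_MAP = 54 / (38 + 0.25) = 54/38.25 ≈ 1.412.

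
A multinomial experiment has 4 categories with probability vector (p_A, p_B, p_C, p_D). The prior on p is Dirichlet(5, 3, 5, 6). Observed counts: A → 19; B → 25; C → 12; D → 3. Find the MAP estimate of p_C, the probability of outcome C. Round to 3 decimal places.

MAP estimate of p_C = 0.216

The posterior is Dirichlet(αᵢ + nᵢ) = Dirichlet(24, 28, 17, 9).
For a Dirichlet(a₁,…,a_K) with all aᵢ > 1, the mode has j-th component (aⱼ − 1)/(Σaᵢ − K).
Here Σaᵢ = 78 and K = 4, so p_C = (17 − 1)/(78 − 4) = 16/74 ≈ 0.216.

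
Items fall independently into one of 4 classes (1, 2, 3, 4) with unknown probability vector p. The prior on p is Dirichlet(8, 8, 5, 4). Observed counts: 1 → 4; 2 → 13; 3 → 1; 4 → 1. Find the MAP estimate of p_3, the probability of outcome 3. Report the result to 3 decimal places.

The posterior is Dirichlet(αᵢ + nᵢ) = Dirichlet(12, 21, 6, 5).
For a Dirichlet(a₁,…,a_K) with all aᵢ > 1, the mode has j-th component (aⱼ − 1)/(Σaᵢ − K).
Here Σaᵢ = 44 and K = 4, so p_3 = (6 − 1)/(44 − 4) = 5/40 ≈ 0.125.

MAP estimate: 0.125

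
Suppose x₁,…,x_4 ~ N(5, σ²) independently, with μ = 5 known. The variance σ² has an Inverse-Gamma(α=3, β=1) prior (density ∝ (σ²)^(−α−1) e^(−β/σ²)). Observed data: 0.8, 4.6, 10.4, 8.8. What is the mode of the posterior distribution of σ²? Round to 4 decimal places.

Sum of squared deviations about the known mean: SS = (0.8−5)² + (4.6−5)² + (10.4−5)² + (8.8−5)² = 61.4.
The Normal likelihood contributes (σ²)^(−n/2) exp(−SS/(2σ²)), so the posterior is Inverse-Gamma(α + n/2, β + SS/2) = Inverse-Gamma(5, 31.7).
The mode of Inverse-Gamma(a, b) is b/(a+1) = 31.7/6 ≈ 5.2833.

σ̂²_MAP = 5.2833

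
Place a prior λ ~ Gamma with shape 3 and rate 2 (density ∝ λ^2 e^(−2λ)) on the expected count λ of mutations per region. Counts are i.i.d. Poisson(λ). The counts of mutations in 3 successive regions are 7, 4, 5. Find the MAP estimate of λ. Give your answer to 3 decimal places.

λ̂_MAP = 3.600

Σxᵢ = 7+4+5 = 16, with n = 3.
Posterior ∝ λ^2e^(−2λ) · λ^16e^(−3λ) = λ^18e^(−5λ), i.e. Gamma(shape=19, rate=5).
The mode of a Gamma(a, b) with a ≥ 1 (shape–rate) is (a−1)/b = 18/5 ≈ 3.600.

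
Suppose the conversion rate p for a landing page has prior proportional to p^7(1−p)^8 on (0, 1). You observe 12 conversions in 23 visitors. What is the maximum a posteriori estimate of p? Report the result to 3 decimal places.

The prior density ∝ p^7(1−p)^8 is the kernel of Beta(8, 9).
Data: 12 successes in 23 trials. The binomial likelihood contributes p^12(1−p)^11, so the posterior is Beta(8+12, 9+11) = Beta(20, 20).
For Beta(a, b) with a, b > 1 the mode is (a−1)/(a+b−2) = 19/38 ≈ 0.500.

p̂_MAP = 0.500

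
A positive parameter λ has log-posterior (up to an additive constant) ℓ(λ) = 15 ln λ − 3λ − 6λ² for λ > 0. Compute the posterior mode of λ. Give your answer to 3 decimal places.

λ̂_MAP = 1.000

ℓ'(λ) = 15/λ − 3 − 12λ. Setting this to zero and multiplying by λ: 12λ² + 3λ − 15 = 0.
λ = (−3 + √(3² + 4·12·15)) / (2·12) = (−3 + √729) / 24 = (−3 + 27)/24 = 1.
ℓ''(λ) = −15/λ² − 12 < 0, confirming a maximum.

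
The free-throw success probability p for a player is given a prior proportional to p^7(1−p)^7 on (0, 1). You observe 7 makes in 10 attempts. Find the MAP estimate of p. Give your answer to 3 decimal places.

p̂_MAP = 0.583

The prior density ∝ p^7(1−p)^7 is the kernel of Beta(8, 8).
Data: 7 successes in 10 trials. The binomial likelihood contributes p^7(1−p)^3, so the posterior is Beta(8+7, 8+3) = Beta(15, 11).
For Beta(a, b) with a, b > 1 the mode is (a−1)/(a+b−2) = 14/24 ≈ 0.583.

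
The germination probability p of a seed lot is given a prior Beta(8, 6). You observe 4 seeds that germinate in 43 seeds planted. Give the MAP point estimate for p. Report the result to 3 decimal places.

p̂_MAP = 0.200

Prior: Beta(8, 6).
Data: 4 successes in 43 trials. The binomial likelihood contributes p^4(1−p)^39, so the posterior is Beta(8+4, 6+39) = Beta(12, 45).
For Beta(a, b) with a, b > 1 the mode is (a−1)/(a+b−2) = 11/55 ≈ 0.200.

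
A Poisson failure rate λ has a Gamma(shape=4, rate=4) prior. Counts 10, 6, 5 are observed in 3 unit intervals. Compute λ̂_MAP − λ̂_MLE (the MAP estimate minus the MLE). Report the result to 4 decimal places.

MAP − MLE = -3.5714

Σxᵢ = 21. Posterior is Gamma(25, 7); MAP = (25−1)/7 = 24/7 ≈ 3.42857.
MLE = x̄ = 21/3 ≈ 7.00000.
Difference = 24/7 − 21/3 = -25/7 ≈ -3.5714.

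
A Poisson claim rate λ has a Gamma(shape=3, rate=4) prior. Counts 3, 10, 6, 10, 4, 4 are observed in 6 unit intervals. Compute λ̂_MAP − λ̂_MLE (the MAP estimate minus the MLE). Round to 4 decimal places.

Σxᵢ = 37. Posterior is Gamma(40, 10); MAP = (40−1)/10 = 39/10 ≈ 3.90000.
MLE = x̄ = 37/6 ≈ 6.16667.
Difference = 39/10 − 37/6 = -34/15 ≈ -2.2667.

MAP − MLE = -2.2667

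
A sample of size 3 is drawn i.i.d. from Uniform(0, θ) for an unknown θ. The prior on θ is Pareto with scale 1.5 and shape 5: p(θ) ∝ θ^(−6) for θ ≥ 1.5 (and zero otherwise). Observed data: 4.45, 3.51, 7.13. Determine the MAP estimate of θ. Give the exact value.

The Uniform(0, θ) likelihood is θ^(−n) for θ ≥ max(xᵢ), zero otherwise. Here max(xᵢ) = 7.13.
Posterior ∝ θ^(−6) · θ^(−3) = θ^(−9) on θ ≥ max(1.5, 7.13) = 7.13.
This density is strictly decreasing in θ, so the posterior mode lies at the lower boundary of the support.

θ̂_MAP = 7.13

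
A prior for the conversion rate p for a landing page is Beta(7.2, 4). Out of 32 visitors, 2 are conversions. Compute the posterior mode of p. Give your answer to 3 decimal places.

Prior: Beta(7.2, 4).
Data: 2 successes in 32 trials. The binomial likelihood contributes p^2(1−p)^30, so the posterior is Beta(7.2+2, 4+30) = Beta(9.2, 34).
For Beta(a, b) with a, b > 1 the mode is (a−1)/(a+b−2) = 8.2/41.2 ≈ 0.199.

p̂_MAP = 0.199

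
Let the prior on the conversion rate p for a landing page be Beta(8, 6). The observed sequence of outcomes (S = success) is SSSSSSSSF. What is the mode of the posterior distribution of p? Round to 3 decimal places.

Prior: Beta(8, 6).
Data: 8 successes in 9 trials (from the sequence). The binomial likelihood contributes p^8(1−p)^1, so the posterior is Beta(8+8, 6+1) = Beta(16, 7).
For Beta(a, b) with a, b > 1 the mode is (a−1)/(a+b−2) = 15/21 ≈ 0.714.

p̂_MAP = 0.714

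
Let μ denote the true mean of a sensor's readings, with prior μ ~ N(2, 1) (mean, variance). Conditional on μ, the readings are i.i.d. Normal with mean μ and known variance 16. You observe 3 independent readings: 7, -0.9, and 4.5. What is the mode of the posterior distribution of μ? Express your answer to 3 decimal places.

μ̂_MAP = 2.242

n = 3; x̄ = (7 + (-0.9) + 4.5)/3 = 10.6/3 = 53/15 ≈ 3.5333.
For a Normal prior and Normal likelihood with known variance, the posterior is Normal; its mode equals its mean, the precision-weighted average.
Prior precision 1/σ₀² = 1/1 = 1; data precision n/σ² = 3/16 = 0.1875.
μ̂ = (1·2 + 0.1875·(53/15)) / (1 + 0.1875) = 2.6625/1.1875 = 213/95 ≈ 2.242.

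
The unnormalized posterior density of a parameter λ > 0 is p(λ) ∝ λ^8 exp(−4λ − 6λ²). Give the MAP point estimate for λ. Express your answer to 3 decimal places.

ℓ'(λ) = 8/λ − 4 − 12λ. Setting this to zero and multiplying by λ: 12λ² + 4λ − 8 = 0.
λ = (−4 + √(4² + 4·12·8)) / (2·12) = (−4 + √400) / 24 = (−4 + 20)/24 = 2/3.
ℓ''(λ) = −8/λ² − 12 < 0, confirming a maximum.

λ̂_MAP = 0.667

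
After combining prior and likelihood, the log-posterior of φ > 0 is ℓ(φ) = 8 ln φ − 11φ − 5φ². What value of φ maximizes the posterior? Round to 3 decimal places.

ℓ'(φ) = 8/φ − 11 − 10φ. Setting this to zero and multiplying by φ: 10φ² + 11φ − 8 = 0.
φ = (−11 + √(11² + 4·10·8)) / (2·10) = (−11 + √441) / 20 = (−11 + 21)/20 = 1/2.
ℓ''(φ) = −8/φ² − 10 < 0, confirming a maximum.

φ̂_MAP = 0.500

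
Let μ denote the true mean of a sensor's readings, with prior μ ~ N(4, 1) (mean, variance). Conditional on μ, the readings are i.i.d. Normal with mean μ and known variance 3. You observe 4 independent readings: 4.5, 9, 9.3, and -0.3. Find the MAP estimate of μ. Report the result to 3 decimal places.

μ̂_MAP = 4.929

n = 4; x̄ = (4.5 + 9 + 9.3 + (-0.3))/4 = 22.5/4 = 5.625.
For a Normal prior and Normal likelihood with known variance, the posterior is Normal; its mode equals its mean, the precision-weighted average.
Prior precision 1/σ₀² = 1/1 = 1; data precision n/σ² = 4/3.
μ̂ = (1·4 + (4/3)·5.625) / (1 + 4/3) = 11.5/(7/3) = 69/14 ≈ 4.929.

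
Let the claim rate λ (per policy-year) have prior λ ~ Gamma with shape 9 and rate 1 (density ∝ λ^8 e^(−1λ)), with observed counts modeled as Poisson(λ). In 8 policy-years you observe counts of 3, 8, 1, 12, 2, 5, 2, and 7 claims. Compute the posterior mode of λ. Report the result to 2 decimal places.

Σxᵢ = 3+8+1+12+2+5+2+7 = 40, with n = 8.
Posterior ∝ λ^8e^(−1λ) · λ^40e^(−8λ) = λ^48e^(−9λ), i.e. Gamma(shape=49, rate=9).
The mode of a Gamma(a, b) with a ≥ 1 (shape–rate) is (a−1)/b = 48/9 ≈ 5.33.

λ̂_MAP = 5.33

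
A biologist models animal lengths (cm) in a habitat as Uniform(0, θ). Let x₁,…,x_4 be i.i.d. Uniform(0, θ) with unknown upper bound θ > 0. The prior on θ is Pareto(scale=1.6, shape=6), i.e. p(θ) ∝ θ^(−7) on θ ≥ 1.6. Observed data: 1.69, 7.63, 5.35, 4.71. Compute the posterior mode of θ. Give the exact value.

The Uniform(0, θ) likelihood is θ^(−n) for θ ≥ max(xᵢ), zero otherwise. Here max(xᵢ) = 7.63.
Posterior ∝ θ^(−7) · θ^(−4) = θ^(−11) on θ ≥ max(1.6, 7.63) = 7.63.
This density is strictly decreasing in θ, so the posterior mode lies at the lower boundary of the support.

θ̂_MAP = 7.63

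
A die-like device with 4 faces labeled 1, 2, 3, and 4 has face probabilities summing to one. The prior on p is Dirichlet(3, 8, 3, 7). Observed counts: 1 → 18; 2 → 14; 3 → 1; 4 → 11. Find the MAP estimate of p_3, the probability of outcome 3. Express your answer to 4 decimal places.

The posterior is Dirichlet(αᵢ + nᵢ) = Dirichlet(21, 22, 4, 18).
For a Dirichlet(a₁,…,a_K) with all aᵢ > 1, the mode has j-th component (aⱼ − 1)/(Σaᵢ − K).
Here Σaᵢ = 65 and K = 4, so p_3 = (4 − 1)/(65 − 4) = 3/61 ≈ 0.0492.

MAP estimate: 0.0492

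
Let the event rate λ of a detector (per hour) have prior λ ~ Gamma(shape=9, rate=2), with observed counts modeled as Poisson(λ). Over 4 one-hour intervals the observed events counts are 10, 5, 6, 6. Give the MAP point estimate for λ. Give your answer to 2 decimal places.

λ̂_MAP = 5.83

Σxᵢ = 10+5+6+6 = 27, with n = 4.
Posterior ∝ λ^8e^(−2λ) · λ^27e^(−4λ) = λ^35e^(−6λ), i.e. Gamma(shape=36, rate=6).
The mode of a Gamma(a, b) with a ≥ 1 (shape–rate) is (a−1)/b = 35/6 ≈ 5.83.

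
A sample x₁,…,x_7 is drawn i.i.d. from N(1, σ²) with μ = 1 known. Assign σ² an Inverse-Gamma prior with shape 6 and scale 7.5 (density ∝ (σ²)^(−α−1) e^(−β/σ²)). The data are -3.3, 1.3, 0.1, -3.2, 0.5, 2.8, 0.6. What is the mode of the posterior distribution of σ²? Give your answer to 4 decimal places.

σ̂²_MAP = 2.6514

Sum of squared deviations about the known mean: SS = (-3.3−1)² + (1.3−1)² + (0.1−1)² + (-3.2−1)² + (0.5−1)² + (2.8−1)² + (0.6−1)² = 40.68.
The Normal likelihood contributes (σ²)^(−n/2) exp(−SS/(2σ²)), so the posterior is Inverse-Gamma(α + n/2, β + SS/2) = Inverse-Gamma(9.5, 27.84).
The mode of Inverse-Gamma(a, b) is b/(a+1) = 27.84/10.5 ≈ 2.6514.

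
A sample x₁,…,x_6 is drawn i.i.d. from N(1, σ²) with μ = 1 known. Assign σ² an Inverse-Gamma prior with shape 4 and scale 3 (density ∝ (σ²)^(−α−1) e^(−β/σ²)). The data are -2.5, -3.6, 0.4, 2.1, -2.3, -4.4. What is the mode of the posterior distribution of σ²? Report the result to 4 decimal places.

Sum of squared deviations about the known mean: SS = (-2.5−1)² + (-3.6−1)² + (0.4−1)² + (2.1−1)² + (-2.3−1)² + (-4.4−1)² = 75.03.
The Normal likelihood contributes (σ²)^(−n/2) exp(−SS/(2σ²)), so the posterior is Inverse-Gamma(α + n/2, β + SS/2) = Inverse-Gamma(7, 40.515).
The mode of Inverse-Gamma(a, b) is b/(a+1) = 40.515/8 ≈ 5.0644.

σ̂²_MAP = 5.0644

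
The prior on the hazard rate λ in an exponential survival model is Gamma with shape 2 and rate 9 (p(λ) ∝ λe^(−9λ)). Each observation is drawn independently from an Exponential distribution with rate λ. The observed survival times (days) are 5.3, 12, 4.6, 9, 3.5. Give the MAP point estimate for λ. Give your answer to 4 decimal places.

λ̂_MAP = 0.1382

The Exponential(rate=λ) likelihood is ∝ λ^n e^(−λΣtᵢ). Here n = 5 and Σtᵢ = 5.3 + 12 + 4.6 + 9 + 3.5 = 34.4.
Posterior ∝ λe^(−9λ) · λ^5e^(−34.4λ) = λ^6e^(−43.4λ), i.e. Gamma(7, 43.4).
Mode = (a−1)/b = 6/43.4 ≈ 0.1382.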